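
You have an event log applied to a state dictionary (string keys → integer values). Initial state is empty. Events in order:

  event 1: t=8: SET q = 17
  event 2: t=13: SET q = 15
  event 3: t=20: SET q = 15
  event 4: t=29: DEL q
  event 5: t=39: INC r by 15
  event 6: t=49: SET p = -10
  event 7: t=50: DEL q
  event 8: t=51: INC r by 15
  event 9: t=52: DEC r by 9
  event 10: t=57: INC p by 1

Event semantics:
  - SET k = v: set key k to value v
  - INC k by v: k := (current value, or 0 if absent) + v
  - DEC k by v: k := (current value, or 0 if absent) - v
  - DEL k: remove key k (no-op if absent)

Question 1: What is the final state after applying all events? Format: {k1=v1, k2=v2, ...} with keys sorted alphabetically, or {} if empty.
  after event 1 (t=8: SET q = 17): {q=17}
  after event 2 (t=13: SET q = 15): {q=15}
  after event 3 (t=20: SET q = 15): {q=15}
  after event 4 (t=29: DEL q): {}
  after event 5 (t=39: INC r by 15): {r=15}
  after event 6 (t=49: SET p = -10): {p=-10, r=15}
  after event 7 (t=50: DEL q): {p=-10, r=15}
  after event 8 (t=51: INC r by 15): {p=-10, r=30}
  after event 9 (t=52: DEC r by 9): {p=-10, r=21}
  after event 10 (t=57: INC p by 1): {p=-9, r=21}

Answer: {p=-9, r=21}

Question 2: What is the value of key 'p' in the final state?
Answer: -9

Derivation:
Track key 'p' through all 10 events:
  event 1 (t=8: SET q = 17): p unchanged
  event 2 (t=13: SET q = 15): p unchanged
  event 3 (t=20: SET q = 15): p unchanged
  event 4 (t=29: DEL q): p unchanged
  event 5 (t=39: INC r by 15): p unchanged
  event 6 (t=49: SET p = -10): p (absent) -> -10
  event 7 (t=50: DEL q): p unchanged
  event 8 (t=51: INC r by 15): p unchanged
  event 9 (t=52: DEC r by 9): p unchanged
  event 10 (t=57: INC p by 1): p -10 -> -9
Final: p = -9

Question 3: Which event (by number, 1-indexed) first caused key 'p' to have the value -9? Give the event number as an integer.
Answer: 10

Derivation:
Looking for first event where p becomes -9:
  event 6: p = -10
  event 7: p = -10
  event 8: p = -10
  event 9: p = -10
  event 10: p -10 -> -9  <-- first match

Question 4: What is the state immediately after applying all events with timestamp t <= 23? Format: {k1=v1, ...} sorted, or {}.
Apply events with t <= 23 (3 events):
  after event 1 (t=8: SET q = 17): {q=17}
  after event 2 (t=13: SET q = 15): {q=15}
  after event 3 (t=20: SET q = 15): {q=15}

Answer: {q=15}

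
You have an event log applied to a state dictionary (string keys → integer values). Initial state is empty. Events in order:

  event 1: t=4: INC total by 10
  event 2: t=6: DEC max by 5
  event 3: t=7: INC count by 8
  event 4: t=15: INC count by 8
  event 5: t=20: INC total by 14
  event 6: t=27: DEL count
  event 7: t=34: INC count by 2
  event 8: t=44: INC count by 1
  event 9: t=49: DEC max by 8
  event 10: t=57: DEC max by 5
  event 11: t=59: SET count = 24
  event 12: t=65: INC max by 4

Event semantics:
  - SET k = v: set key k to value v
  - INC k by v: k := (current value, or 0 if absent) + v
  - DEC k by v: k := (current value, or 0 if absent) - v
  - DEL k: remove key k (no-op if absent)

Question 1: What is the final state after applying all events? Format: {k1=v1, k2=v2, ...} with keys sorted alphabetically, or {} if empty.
Answer: {count=24, max=-14, total=24}

Derivation:
  after event 1 (t=4: INC total by 10): {total=10}
  after event 2 (t=6: DEC max by 5): {max=-5, total=10}
  after event 3 (t=7: INC count by 8): {count=8, max=-5, total=10}
  after event 4 (t=15: INC count by 8): {count=16, max=-5, total=10}
  after event 5 (t=20: INC total by 14): {count=16, max=-5, total=24}
  after event 6 (t=27: DEL count): {max=-5, total=24}
  after event 7 (t=34: INC count by 2): {count=2, max=-5, total=24}
  after event 8 (t=44: INC count by 1): {count=3, max=-5, total=24}
  after event 9 (t=49: DEC max by 8): {count=3, max=-13, total=24}
  after event 10 (t=57: DEC max by 5): {count=3, max=-18, total=24}
  after event 11 (t=59: SET count = 24): {count=24, max=-18, total=24}
  after event 12 (t=65: INC max by 4): {count=24, max=-14, total=24}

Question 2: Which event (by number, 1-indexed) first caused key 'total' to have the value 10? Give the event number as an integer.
Looking for first event where total becomes 10:
  event 1: total (absent) -> 10  <-- first match

Answer: 1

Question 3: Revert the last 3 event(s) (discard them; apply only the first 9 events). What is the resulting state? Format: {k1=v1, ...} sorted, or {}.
Answer: {count=3, max=-13, total=24}

Derivation:
Keep first 9 events (discard last 3):
  after event 1 (t=4: INC total by 10): {total=10}
  after event 2 (t=6: DEC max by 5): {max=-5, total=10}
  after event 3 (t=7: INC count by 8): {count=8, max=-5, total=10}
  after event 4 (t=15: INC count by 8): {count=16, max=-5, total=10}
  after event 5 (t=20: INC total by 14): {count=16, max=-5, total=24}
  after event 6 (t=27: DEL count): {max=-5, total=24}
  after event 7 (t=34: INC count by 2): {count=2, max=-5, total=24}
  after event 8 (t=44: INC count by 1): {count=3, max=-5, total=24}
  after event 9 (t=49: DEC max by 8): {count=3, max=-13, total=24}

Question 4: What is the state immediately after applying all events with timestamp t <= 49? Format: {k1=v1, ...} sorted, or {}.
Answer: {count=3, max=-13, total=24}

Derivation:
Apply events with t <= 49 (9 events):
  after event 1 (t=4: INC total by 10): {total=10}
  after event 2 (t=6: DEC max by 5): {max=-5, total=10}
  after event 3 (t=7: INC count by 8): {count=8, max=-5, total=10}
  after event 4 (t=15: INC count by 8): {count=16, max=-5, total=10}
  after event 5 (t=20: INC total by 14): {count=16, max=-5, total=24}
  after event 6 (t=27: DEL count): {max=-5, total=24}
  after event 7 (t=34: INC count by 2): {count=2, max=-5, total=24}
  after event 8 (t=44: INC count by 1): {count=3, max=-5, total=24}
  after event 9 (t=49: DEC max by 8): {count=3, max=-13, total=24}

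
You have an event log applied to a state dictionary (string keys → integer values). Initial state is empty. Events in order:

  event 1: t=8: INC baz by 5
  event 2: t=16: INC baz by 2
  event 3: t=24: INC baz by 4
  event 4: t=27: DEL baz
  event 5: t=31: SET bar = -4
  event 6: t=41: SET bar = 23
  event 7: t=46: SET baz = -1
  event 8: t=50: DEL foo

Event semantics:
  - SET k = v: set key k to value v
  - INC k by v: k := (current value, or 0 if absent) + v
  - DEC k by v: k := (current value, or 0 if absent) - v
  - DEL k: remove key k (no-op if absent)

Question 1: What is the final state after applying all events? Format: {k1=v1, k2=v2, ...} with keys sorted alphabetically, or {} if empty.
Answer: {bar=23, baz=-1}

Derivation:
  after event 1 (t=8: INC baz by 5): {baz=5}
  after event 2 (t=16: INC baz by 2): {baz=7}
  after event 3 (t=24: INC baz by 4): {baz=11}
  after event 4 (t=27: DEL baz): {}
  after event 5 (t=31: SET bar = -4): {bar=-4}
  after event 6 (t=41: SET bar = 23): {bar=23}
  after event 7 (t=46: SET baz = -1): {bar=23, baz=-1}
  after event 8 (t=50: DEL foo): {bar=23, baz=-1}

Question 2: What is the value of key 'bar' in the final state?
Answer: 23

Derivation:
Track key 'bar' through all 8 events:
  event 1 (t=8: INC baz by 5): bar unchanged
  event 2 (t=16: INC baz by 2): bar unchanged
  event 3 (t=24: INC baz by 4): bar unchanged
  event 4 (t=27: DEL baz): bar unchanged
  event 5 (t=31: SET bar = -4): bar (absent) -> -4
  event 6 (t=41: SET bar = 23): bar -4 -> 23
  event 7 (t=46: SET baz = -1): bar unchanged
  event 8 (t=50: DEL foo): bar unchanged
Final: bar = 23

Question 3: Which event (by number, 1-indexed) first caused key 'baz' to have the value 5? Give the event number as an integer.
Looking for first event where baz becomes 5:
  event 1: baz (absent) -> 5  <-- first match

Answer: 1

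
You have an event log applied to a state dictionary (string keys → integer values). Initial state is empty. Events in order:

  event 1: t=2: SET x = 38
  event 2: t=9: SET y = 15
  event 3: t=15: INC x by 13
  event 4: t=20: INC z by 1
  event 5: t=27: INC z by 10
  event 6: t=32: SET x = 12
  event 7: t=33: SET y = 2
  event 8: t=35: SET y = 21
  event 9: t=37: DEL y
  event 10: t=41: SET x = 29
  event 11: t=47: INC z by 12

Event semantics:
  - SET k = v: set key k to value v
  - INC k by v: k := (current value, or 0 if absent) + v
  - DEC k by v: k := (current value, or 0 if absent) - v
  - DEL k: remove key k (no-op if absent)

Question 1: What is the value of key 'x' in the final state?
Track key 'x' through all 11 events:
  event 1 (t=2: SET x = 38): x (absent) -> 38
  event 2 (t=9: SET y = 15): x unchanged
  event 3 (t=15: INC x by 13): x 38 -> 51
  event 4 (t=20: INC z by 1): x unchanged
  event 5 (t=27: INC z by 10): x unchanged
  event 6 (t=32: SET x = 12): x 51 -> 12
  event 7 (t=33: SET y = 2): x unchanged
  event 8 (t=35: SET y = 21): x unchanged
  event 9 (t=37: DEL y): x unchanged
  event 10 (t=41: SET x = 29): x 12 -> 29
  event 11 (t=47: INC z by 12): x unchanged
Final: x = 29

Answer: 29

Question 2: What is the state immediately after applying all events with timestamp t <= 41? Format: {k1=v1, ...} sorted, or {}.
Apply events with t <= 41 (10 events):
  after event 1 (t=2: SET x = 38): {x=38}
  after event 2 (t=9: SET y = 15): {x=38, y=15}
  after event 3 (t=15: INC x by 13): {x=51, y=15}
  after event 4 (t=20: INC z by 1): {x=51, y=15, z=1}
  after event 5 (t=27: INC z by 10): {x=51, y=15, z=11}
  after event 6 (t=32: SET x = 12): {x=12, y=15, z=11}
  after event 7 (t=33: SET y = 2): {x=12, y=2, z=11}
  after event 8 (t=35: SET y = 21): {x=12, y=21, z=11}
  after event 9 (t=37: DEL y): {x=12, z=11}
  after event 10 (t=41: SET x = 29): {x=29, z=11}

Answer: {x=29, z=11}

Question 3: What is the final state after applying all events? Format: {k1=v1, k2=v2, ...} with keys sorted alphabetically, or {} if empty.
  after event 1 (t=2: SET x = 38): {x=38}
  after event 2 (t=9: SET y = 15): {x=38, y=15}
  after event 3 (t=15: INC x by 13): {x=51, y=15}
  after event 4 (t=20: INC z by 1): {x=51, y=15, z=1}
  after event 5 (t=27: INC z by 10): {x=51, y=15, z=11}
  after event 6 (t=32: SET x = 12): {x=12, y=15, z=11}
  after event 7 (t=33: SET y = 2): {x=12, y=2, z=11}
  after event 8 (t=35: SET y = 21): {x=12, y=21, z=11}
  after event 9 (t=37: DEL y): {x=12, z=11}
  after event 10 (t=41: SET x = 29): {x=29, z=11}
  after event 11 (t=47: INC z by 12): {x=29, z=23}

Answer: {x=29, z=23}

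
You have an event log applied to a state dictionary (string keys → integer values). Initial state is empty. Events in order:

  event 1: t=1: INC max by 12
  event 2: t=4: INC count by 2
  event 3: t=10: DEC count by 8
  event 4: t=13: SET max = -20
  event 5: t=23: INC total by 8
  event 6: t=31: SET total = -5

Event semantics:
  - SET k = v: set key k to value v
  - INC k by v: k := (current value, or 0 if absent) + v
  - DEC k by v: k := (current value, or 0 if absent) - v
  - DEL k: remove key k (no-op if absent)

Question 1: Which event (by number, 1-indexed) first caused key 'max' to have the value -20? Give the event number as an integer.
Answer: 4

Derivation:
Looking for first event where max becomes -20:
  event 1: max = 12
  event 2: max = 12
  event 3: max = 12
  event 4: max 12 -> -20  <-- first match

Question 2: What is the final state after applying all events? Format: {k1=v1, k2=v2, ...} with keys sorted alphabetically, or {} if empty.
Answer: {count=-6, max=-20, total=-5}

Derivation:
  after event 1 (t=1: INC max by 12): {max=12}
  after event 2 (t=4: INC count by 2): {count=2, max=12}
  after event 3 (t=10: DEC count by 8): {count=-6, max=12}
  after event 4 (t=13: SET max = -20): {count=-6, max=-20}
  after event 5 (t=23: INC total by 8): {count=-6, max=-20, total=8}
  after event 6 (t=31: SET total = -5): {count=-6, max=-20, total=-5}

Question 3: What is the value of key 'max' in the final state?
Track key 'max' through all 6 events:
  event 1 (t=1: INC max by 12): max (absent) -> 12
  event 2 (t=4: INC count by 2): max unchanged
  event 3 (t=10: DEC count by 8): max unchanged
  event 4 (t=13: SET max = -20): max 12 -> -20
  event 5 (t=23: INC total by 8): max unchanged
  event 6 (t=31: SET total = -5): max unchanged
Final: max = -20

Answer: -20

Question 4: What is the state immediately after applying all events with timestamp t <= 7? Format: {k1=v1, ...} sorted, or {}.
Answer: {count=2, max=12}

Derivation:
Apply events with t <= 7 (2 events):
  after event 1 (t=1: INC max by 12): {max=12}
  after event 2 (t=4: INC count by 2): {count=2, max=12}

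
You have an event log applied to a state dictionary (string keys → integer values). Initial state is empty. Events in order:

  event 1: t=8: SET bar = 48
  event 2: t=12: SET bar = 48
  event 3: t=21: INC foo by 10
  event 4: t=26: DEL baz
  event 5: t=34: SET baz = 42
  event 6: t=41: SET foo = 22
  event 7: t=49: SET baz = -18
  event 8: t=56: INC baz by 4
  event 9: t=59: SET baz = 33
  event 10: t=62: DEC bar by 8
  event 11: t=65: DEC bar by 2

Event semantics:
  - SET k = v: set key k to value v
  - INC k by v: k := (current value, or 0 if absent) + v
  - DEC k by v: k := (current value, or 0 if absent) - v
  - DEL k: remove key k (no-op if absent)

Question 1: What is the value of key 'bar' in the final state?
Track key 'bar' through all 11 events:
  event 1 (t=8: SET bar = 48): bar (absent) -> 48
  event 2 (t=12: SET bar = 48): bar 48 -> 48
  event 3 (t=21: INC foo by 10): bar unchanged
  event 4 (t=26: DEL baz): bar unchanged
  event 5 (t=34: SET baz = 42): bar unchanged
  event 6 (t=41: SET foo = 22): bar unchanged
  event 7 (t=49: SET baz = -18): bar unchanged
  event 8 (t=56: INC baz by 4): bar unchanged
  event 9 (t=59: SET baz = 33): bar unchanged
  event 10 (t=62: DEC bar by 8): bar 48 -> 40
  event 11 (t=65: DEC bar by 2): bar 40 -> 38
Final: bar = 38

Answer: 38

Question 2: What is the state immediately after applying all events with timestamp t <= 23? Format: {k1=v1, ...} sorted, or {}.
Apply events with t <= 23 (3 events):
  after event 1 (t=8: SET bar = 48): {bar=48}
  after event 2 (t=12: SET bar = 48): {bar=48}
  after event 3 (t=21: INC foo by 10): {bar=48, foo=10}

Answer: {bar=48, foo=10}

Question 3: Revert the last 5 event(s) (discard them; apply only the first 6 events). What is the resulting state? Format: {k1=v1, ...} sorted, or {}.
Keep first 6 events (discard last 5):
  after event 1 (t=8: SET bar = 48): {bar=48}
  after event 2 (t=12: SET bar = 48): {bar=48}
  after event 3 (t=21: INC foo by 10): {bar=48, foo=10}
  after event 4 (t=26: DEL baz): {bar=48, foo=10}
  after event 5 (t=34: SET baz = 42): {bar=48, baz=42, foo=10}
  after event 6 (t=41: SET foo = 22): {bar=48, baz=42, foo=22}

Answer: {bar=48, baz=42, foo=22}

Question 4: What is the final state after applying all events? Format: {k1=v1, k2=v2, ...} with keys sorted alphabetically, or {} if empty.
  after event 1 (t=8: SET bar = 48): {bar=48}
  after event 2 (t=12: SET bar = 48): {bar=48}
  after event 3 (t=21: INC foo by 10): {bar=48, foo=10}
  after event 4 (t=26: DEL baz): {bar=48, foo=10}
  after event 5 (t=34: SET baz = 42): {bar=48, baz=42, foo=10}
  after event 6 (t=41: SET foo = 22): {bar=48, baz=42, foo=22}
  after event 7 (t=49: SET baz = -18): {bar=48, baz=-18, foo=22}
  after event 8 (t=56: INC baz by 4): {bar=48, baz=-14, foo=22}
  after event 9 (t=59: SET baz = 33): {bar=48, baz=33, foo=22}
  after event 10 (t=62: DEC bar by 8): {bar=40, baz=33, foo=22}
  after event 11 (t=65: DEC bar by 2): {bar=38, baz=33, foo=22}

Answer: {bar=38, baz=33, foo=22}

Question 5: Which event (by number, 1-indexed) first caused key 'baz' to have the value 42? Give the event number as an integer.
Answer: 5

Derivation:
Looking for first event where baz becomes 42:
  event 5: baz (absent) -> 42  <-- first match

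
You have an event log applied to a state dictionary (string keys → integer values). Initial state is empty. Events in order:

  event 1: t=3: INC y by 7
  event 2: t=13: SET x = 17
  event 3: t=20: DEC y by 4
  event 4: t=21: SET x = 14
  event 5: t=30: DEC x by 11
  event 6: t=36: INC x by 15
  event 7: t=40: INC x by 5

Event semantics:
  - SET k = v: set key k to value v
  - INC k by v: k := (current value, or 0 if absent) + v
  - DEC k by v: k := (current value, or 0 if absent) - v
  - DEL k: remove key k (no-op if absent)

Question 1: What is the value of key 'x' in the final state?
Answer: 23

Derivation:
Track key 'x' through all 7 events:
  event 1 (t=3: INC y by 7): x unchanged
  event 2 (t=13: SET x = 17): x (absent) -> 17
  event 3 (t=20: DEC y by 4): x unchanged
  event 4 (t=21: SET x = 14): x 17 -> 14
  event 5 (t=30: DEC x by 11): x 14 -> 3
  event 6 (t=36: INC x by 15): x 3 -> 18
  event 7 (t=40: INC x by 5): x 18 -> 23
Final: x = 23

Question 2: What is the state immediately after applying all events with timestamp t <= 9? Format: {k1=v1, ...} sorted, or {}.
Answer: {y=7}

Derivation:
Apply events with t <= 9 (1 events):
  after event 1 (t=3: INC y by 7): {y=7}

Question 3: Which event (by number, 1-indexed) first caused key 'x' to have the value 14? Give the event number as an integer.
Looking for first event where x becomes 14:
  event 2: x = 17
  event 3: x = 17
  event 4: x 17 -> 14  <-- first match

Answer: 4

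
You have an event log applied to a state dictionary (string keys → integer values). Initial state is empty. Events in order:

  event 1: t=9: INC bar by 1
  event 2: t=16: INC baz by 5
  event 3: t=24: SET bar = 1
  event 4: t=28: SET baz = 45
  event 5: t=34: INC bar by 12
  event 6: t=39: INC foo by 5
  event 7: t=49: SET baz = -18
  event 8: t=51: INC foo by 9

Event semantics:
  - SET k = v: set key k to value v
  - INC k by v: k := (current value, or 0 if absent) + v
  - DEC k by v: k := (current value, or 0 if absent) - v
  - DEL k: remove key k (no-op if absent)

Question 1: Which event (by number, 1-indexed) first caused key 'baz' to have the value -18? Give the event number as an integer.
Answer: 7

Derivation:
Looking for first event where baz becomes -18:
  event 2: baz = 5
  event 3: baz = 5
  event 4: baz = 45
  event 5: baz = 45
  event 6: baz = 45
  event 7: baz 45 -> -18  <-- first match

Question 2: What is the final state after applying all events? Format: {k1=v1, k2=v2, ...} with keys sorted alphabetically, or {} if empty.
  after event 1 (t=9: INC bar by 1): {bar=1}
  after event 2 (t=16: INC baz by 5): {bar=1, baz=5}
  after event 3 (t=24: SET bar = 1): {bar=1, baz=5}
  after event 4 (t=28: SET baz = 45): {bar=1, baz=45}
  after event 5 (t=34: INC bar by 12): {bar=13, baz=45}
  after event 6 (t=39: INC foo by 5): {bar=13, baz=45, foo=5}
  after event 7 (t=49: SET baz = -18): {bar=13, baz=-18, foo=5}
  after event 8 (t=51: INC foo by 9): {bar=13, baz=-18, foo=14}

Answer: {bar=13, baz=-18, foo=14}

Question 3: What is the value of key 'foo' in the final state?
Answer: 14

Derivation:
Track key 'foo' through all 8 events:
  event 1 (t=9: INC bar by 1): foo unchanged
  event 2 (t=16: INC baz by 5): foo unchanged
  event 3 (t=24: SET bar = 1): foo unchanged
  event 4 (t=28: SET baz = 45): foo unchanged
  event 5 (t=34: INC bar by 12): foo unchanged
  event 6 (t=39: INC foo by 5): foo (absent) -> 5
  event 7 (t=49: SET baz = -18): foo unchanged
  event 8 (t=51: INC foo by 9): foo 5 -> 14
Final: foo = 14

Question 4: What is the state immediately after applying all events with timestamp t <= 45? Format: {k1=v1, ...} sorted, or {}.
Answer: {bar=13, baz=45, foo=5}

Derivation:
Apply events with t <= 45 (6 events):
  after event 1 (t=9: INC bar by 1): {bar=1}
  after event 2 (t=16: INC baz by 5): {bar=1, baz=5}
  after event 3 (t=24: SET bar = 1): {bar=1, baz=5}
  after event 4 (t=28: SET baz = 45): {bar=1, baz=45}
  after event 5 (t=34: INC bar by 12): {bar=13, baz=45}
  after event 6 (t=39: INC foo by 5): {bar=13, baz=45, foo=5}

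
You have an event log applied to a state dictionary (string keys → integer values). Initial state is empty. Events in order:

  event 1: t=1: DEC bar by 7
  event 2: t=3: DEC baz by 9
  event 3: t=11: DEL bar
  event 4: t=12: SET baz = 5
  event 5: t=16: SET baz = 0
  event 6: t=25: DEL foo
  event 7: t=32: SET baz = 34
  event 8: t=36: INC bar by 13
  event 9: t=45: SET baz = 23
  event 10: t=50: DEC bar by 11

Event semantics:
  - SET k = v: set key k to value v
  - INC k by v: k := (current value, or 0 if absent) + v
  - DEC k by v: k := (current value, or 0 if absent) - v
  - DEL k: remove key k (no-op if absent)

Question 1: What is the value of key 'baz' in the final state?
Answer: 23

Derivation:
Track key 'baz' through all 10 events:
  event 1 (t=1: DEC bar by 7): baz unchanged
  event 2 (t=3: DEC baz by 9): baz (absent) -> -9
  event 3 (t=11: DEL bar): baz unchanged
  event 4 (t=12: SET baz = 5): baz -9 -> 5
  event 5 (t=16: SET baz = 0): baz 5 -> 0
  event 6 (t=25: DEL foo): baz unchanged
  event 7 (t=32: SET baz = 34): baz 0 -> 34
  event 8 (t=36: INC bar by 13): baz unchanged
  event 9 (t=45: SET baz = 23): baz 34 -> 23
  event 10 (t=50: DEC bar by 11): baz unchanged
Final: baz = 23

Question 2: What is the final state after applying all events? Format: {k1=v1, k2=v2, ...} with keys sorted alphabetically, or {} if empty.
  after event 1 (t=1: DEC bar by 7): {bar=-7}
  after event 2 (t=3: DEC baz by 9): {bar=-7, baz=-9}
  after event 3 (t=11: DEL bar): {baz=-9}
  after event 4 (t=12: SET baz = 5): {baz=5}
  after event 5 (t=16: SET baz = 0): {baz=0}
  after event 6 (t=25: DEL foo): {baz=0}
  after event 7 (t=32: SET baz = 34): {baz=34}
  after event 8 (t=36: INC bar by 13): {bar=13, baz=34}
  after event 9 (t=45: SET baz = 23): {bar=13, baz=23}
  after event 10 (t=50: DEC bar by 11): {bar=2, baz=23}

Answer: {bar=2, baz=23}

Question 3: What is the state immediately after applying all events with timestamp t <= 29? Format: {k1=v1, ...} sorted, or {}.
Answer: {baz=0}

Derivation:
Apply events with t <= 29 (6 events):
  after event 1 (t=1: DEC bar by 7): {bar=-7}
  after event 2 (t=3: DEC baz by 9): {bar=-7, baz=-9}
  after event 3 (t=11: DEL bar): {baz=-9}
  after event 4 (t=12: SET baz = 5): {baz=5}
  after event 5 (t=16: SET baz = 0): {baz=0}
  after event 6 (t=25: DEL foo): {baz=0}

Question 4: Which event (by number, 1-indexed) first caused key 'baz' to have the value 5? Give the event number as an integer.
Answer: 4

Derivation:
Looking for first event where baz becomes 5:
  event 2: baz = -9
  event 3: baz = -9
  event 4: baz -9 -> 5  <-- first match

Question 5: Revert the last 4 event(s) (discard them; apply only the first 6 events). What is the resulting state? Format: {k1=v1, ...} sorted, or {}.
Keep first 6 events (discard last 4):
  after event 1 (t=1: DEC bar by 7): {bar=-7}
  after event 2 (t=3: DEC baz by 9): {bar=-7, baz=-9}
  after event 3 (t=11: DEL bar): {baz=-9}
  after event 4 (t=12: SET baz = 5): {baz=5}
  after event 5 (t=16: SET baz = 0): {baz=0}
  after event 6 (t=25: DEL foo): {baz=0}

Answer: {baz=0}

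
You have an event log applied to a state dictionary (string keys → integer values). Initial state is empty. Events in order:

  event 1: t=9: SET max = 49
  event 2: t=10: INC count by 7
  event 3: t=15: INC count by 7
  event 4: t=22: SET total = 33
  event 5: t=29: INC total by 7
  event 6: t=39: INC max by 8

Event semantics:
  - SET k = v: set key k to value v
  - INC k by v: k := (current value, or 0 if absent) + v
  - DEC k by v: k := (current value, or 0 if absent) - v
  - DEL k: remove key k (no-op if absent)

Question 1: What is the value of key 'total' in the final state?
Answer: 40

Derivation:
Track key 'total' through all 6 events:
  event 1 (t=9: SET max = 49): total unchanged
  event 2 (t=10: INC count by 7): total unchanged
  event 3 (t=15: INC count by 7): total unchanged
  event 4 (t=22: SET total = 33): total (absent) -> 33
  event 5 (t=29: INC total by 7): total 33 -> 40
  event 6 (t=39: INC max by 8): total unchanged
Final: total = 40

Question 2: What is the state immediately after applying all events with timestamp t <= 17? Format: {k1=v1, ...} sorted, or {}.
Answer: {count=14, max=49}

Derivation:
Apply events with t <= 17 (3 events):
  after event 1 (t=9: SET max = 49): {max=49}
  after event 2 (t=10: INC count by 7): {count=7, max=49}
  after event 3 (t=15: INC count by 7): {count=14, max=49}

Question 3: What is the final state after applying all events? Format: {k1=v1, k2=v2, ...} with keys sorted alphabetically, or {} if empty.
  after event 1 (t=9: SET max = 49): {max=49}
  after event 2 (t=10: INC count by 7): {count=7, max=49}
  after event 3 (t=15: INC count by 7): {count=14, max=49}
  after event 4 (t=22: SET total = 33): {count=14, max=49, total=33}
  after event 5 (t=29: INC total by 7): {count=14, max=49, total=40}
  after event 6 (t=39: INC max by 8): {count=14, max=57, total=40}

Answer: {count=14, max=57, total=40}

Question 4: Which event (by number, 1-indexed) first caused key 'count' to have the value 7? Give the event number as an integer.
Answer: 2

Derivation:
Looking for first event where count becomes 7:
  event 2: count (absent) -> 7  <-- first match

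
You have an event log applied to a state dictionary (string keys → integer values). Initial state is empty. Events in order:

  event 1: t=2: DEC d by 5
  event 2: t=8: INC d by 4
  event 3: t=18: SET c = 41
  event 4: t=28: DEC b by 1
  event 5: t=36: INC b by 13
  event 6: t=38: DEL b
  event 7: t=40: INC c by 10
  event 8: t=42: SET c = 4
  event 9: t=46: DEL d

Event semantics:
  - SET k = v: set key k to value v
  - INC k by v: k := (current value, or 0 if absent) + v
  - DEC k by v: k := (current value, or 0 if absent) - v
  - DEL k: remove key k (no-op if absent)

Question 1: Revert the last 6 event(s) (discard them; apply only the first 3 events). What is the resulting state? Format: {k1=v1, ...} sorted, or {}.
Answer: {c=41, d=-1}

Derivation:
Keep first 3 events (discard last 6):
  after event 1 (t=2: DEC d by 5): {d=-5}
  after event 2 (t=8: INC d by 4): {d=-1}
  after event 3 (t=18: SET c = 41): {c=41, d=-1}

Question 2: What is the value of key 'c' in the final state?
Answer: 4

Derivation:
Track key 'c' through all 9 events:
  event 1 (t=2: DEC d by 5): c unchanged
  event 2 (t=8: INC d by 4): c unchanged
  event 3 (t=18: SET c = 41): c (absent) -> 41
  event 4 (t=28: DEC b by 1): c unchanged
  event 5 (t=36: INC b by 13): c unchanged
  event 6 (t=38: DEL b): c unchanged
  event 7 (t=40: INC c by 10): c 41 -> 51
  event 8 (t=42: SET c = 4): c 51 -> 4
  event 9 (t=46: DEL d): c unchanged
Final: c = 4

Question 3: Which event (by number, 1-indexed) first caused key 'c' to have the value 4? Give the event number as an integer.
Answer: 8

Derivation:
Looking for first event where c becomes 4:
  event 3: c = 41
  event 4: c = 41
  event 5: c = 41
  event 6: c = 41
  event 7: c = 51
  event 8: c 51 -> 4  <-- first match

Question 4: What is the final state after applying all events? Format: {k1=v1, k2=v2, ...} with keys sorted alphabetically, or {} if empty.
  after event 1 (t=2: DEC d by 5): {d=-5}
  after event 2 (t=8: INC d by 4): {d=-1}
  after event 3 (t=18: SET c = 41): {c=41, d=-1}
  after event 4 (t=28: DEC b by 1): {b=-1, c=41, d=-1}
  after event 5 (t=36: INC b by 13): {b=12, c=41, d=-1}
  after event 6 (t=38: DEL b): {c=41, d=-1}
  after event 7 (t=40: INC c by 10): {c=51, d=-1}
  after event 8 (t=42: SET c = 4): {c=4, d=-1}
  after event 9 (t=46: DEL d): {c=4}

Answer: {c=4}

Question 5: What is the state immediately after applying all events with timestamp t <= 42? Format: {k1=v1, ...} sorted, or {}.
Apply events with t <= 42 (8 events):
  after event 1 (t=2: DEC d by 5): {d=-5}
  after event 2 (t=8: INC d by 4): {d=-1}
  after event 3 (t=18: SET c = 41): {c=41, d=-1}
  after event 4 (t=28: DEC b by 1): {b=-1, c=41, d=-1}
  after event 5 (t=36: INC b by 13): {b=12, c=41, d=-1}
  after event 6 (t=38: DEL b): {c=41, d=-1}
  after event 7 (t=40: INC c by 10): {c=51, d=-1}
  after event 8 (t=42: SET c = 4): {c=4, d=-1}

Answer: {c=4, d=-1}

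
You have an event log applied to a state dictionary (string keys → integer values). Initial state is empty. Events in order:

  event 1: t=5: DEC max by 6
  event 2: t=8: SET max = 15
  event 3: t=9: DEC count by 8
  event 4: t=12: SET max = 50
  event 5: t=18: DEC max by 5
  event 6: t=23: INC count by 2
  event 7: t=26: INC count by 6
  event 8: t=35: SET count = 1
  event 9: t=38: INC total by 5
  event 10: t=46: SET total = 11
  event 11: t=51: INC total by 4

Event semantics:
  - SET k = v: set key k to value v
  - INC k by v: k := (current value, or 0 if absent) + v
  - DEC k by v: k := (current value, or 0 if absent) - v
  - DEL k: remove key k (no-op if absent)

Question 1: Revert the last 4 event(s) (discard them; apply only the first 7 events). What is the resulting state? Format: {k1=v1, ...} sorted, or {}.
Answer: {count=0, max=45}

Derivation:
Keep first 7 events (discard last 4):
  after event 1 (t=5: DEC max by 6): {max=-6}
  after event 2 (t=8: SET max = 15): {max=15}
  after event 3 (t=9: DEC count by 8): {count=-8, max=15}
  after event 4 (t=12: SET max = 50): {count=-8, max=50}
  after event 5 (t=18: DEC max by 5): {count=-8, max=45}
  after event 6 (t=23: INC count by 2): {count=-6, max=45}
  after event 7 (t=26: INC count by 6): {count=0, max=45}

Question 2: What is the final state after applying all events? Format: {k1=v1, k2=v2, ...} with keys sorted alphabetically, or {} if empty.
  after event 1 (t=5: DEC max by 6): {max=-6}
  after event 2 (t=8: SET max = 15): {max=15}
  after event 3 (t=9: DEC count by 8): {count=-8, max=15}
  after event 4 (t=12: SET max = 50): {count=-8, max=50}
  after event 5 (t=18: DEC max by 5): {count=-8, max=45}
  after event 6 (t=23: INC count by 2): {count=-6, max=45}
  after event 7 (t=26: INC count by 6): {count=0, max=45}
  after event 8 (t=35: SET count = 1): {count=1, max=45}
  after event 9 (t=38: INC total by 5): {count=1, max=45, total=5}
  after event 10 (t=46: SET total = 11): {count=1, max=45, total=11}
  after event 11 (t=51: INC total by 4): {count=1, max=45, total=15}

Answer: {count=1, max=45, total=15}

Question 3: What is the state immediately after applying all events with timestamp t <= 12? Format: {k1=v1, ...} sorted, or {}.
Apply events with t <= 12 (4 events):
  after event 1 (t=5: DEC max by 6): {max=-6}
  after event 2 (t=8: SET max = 15): {max=15}
  after event 3 (t=9: DEC count by 8): {count=-8, max=15}
  after event 4 (t=12: SET max = 50): {count=-8, max=50}

Answer: {count=-8, max=50}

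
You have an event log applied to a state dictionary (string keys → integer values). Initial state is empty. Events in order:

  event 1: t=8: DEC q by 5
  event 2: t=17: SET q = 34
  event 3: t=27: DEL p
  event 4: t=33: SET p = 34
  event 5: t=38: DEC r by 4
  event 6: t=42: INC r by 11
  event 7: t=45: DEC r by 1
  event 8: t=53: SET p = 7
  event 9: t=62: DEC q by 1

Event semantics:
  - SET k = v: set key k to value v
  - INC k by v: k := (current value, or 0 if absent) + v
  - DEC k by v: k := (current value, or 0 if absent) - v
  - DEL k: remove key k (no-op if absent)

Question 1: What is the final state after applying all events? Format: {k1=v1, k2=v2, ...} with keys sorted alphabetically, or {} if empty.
  after event 1 (t=8: DEC q by 5): {q=-5}
  after event 2 (t=17: SET q = 34): {q=34}
  after event 3 (t=27: DEL p): {q=34}
  after event 4 (t=33: SET p = 34): {p=34, q=34}
  after event 5 (t=38: DEC r by 4): {p=34, q=34, r=-4}
  after event 6 (t=42: INC r by 11): {p=34, q=34, r=7}
  after event 7 (t=45: DEC r by 1): {p=34, q=34, r=6}
  after event 8 (t=53: SET p = 7): {p=7, q=34, r=6}
  after event 9 (t=62: DEC q by 1): {p=7, q=33, r=6}

Answer: {p=7, q=33, r=6}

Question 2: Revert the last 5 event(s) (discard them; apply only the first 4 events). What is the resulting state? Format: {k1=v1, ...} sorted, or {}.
Answer: {p=34, q=34}

Derivation:
Keep first 4 events (discard last 5):
  after event 1 (t=8: DEC q by 5): {q=-5}
  after event 2 (t=17: SET q = 34): {q=34}
  after event 3 (t=27: DEL p): {q=34}
  after event 4 (t=33: SET p = 34): {p=34, q=34}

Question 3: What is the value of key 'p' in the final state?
Answer: 7

Derivation:
Track key 'p' through all 9 events:
  event 1 (t=8: DEC q by 5): p unchanged
  event 2 (t=17: SET q = 34): p unchanged
  event 3 (t=27: DEL p): p (absent) -> (absent)
  event 4 (t=33: SET p = 34): p (absent) -> 34
  event 5 (t=38: DEC r by 4): p unchanged
  event 6 (t=42: INC r by 11): p unchanged
  event 7 (t=45: DEC r by 1): p unchanged
  event 8 (t=53: SET p = 7): p 34 -> 7
  event 9 (t=62: DEC q by 1): p unchanged
Final: p = 7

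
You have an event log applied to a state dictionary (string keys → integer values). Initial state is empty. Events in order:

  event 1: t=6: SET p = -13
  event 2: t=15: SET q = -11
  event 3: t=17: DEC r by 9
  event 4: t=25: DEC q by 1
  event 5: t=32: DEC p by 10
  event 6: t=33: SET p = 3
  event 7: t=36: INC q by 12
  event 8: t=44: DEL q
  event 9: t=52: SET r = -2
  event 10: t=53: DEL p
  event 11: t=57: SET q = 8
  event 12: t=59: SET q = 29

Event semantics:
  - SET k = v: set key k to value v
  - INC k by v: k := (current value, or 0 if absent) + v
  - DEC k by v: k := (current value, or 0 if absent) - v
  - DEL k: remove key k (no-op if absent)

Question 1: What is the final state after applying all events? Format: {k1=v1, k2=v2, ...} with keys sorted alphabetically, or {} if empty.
  after event 1 (t=6: SET p = -13): {p=-13}
  after event 2 (t=15: SET q = -11): {p=-13, q=-11}
  after event 3 (t=17: DEC r by 9): {p=-13, q=-11, r=-9}
  after event 4 (t=25: DEC q by 1): {p=-13, q=-12, r=-9}
  after event 5 (t=32: DEC p by 10): {p=-23, q=-12, r=-9}
  after event 6 (t=33: SET p = 3): {p=3, q=-12, r=-9}
  after event 7 (t=36: INC q by 12): {p=3, q=0, r=-9}
  after event 8 (t=44: DEL q): {p=3, r=-9}
  after event 9 (t=52: SET r = -2): {p=3, r=-2}
  after event 10 (t=53: DEL p): {r=-2}
  after event 11 (t=57: SET q = 8): {q=8, r=-2}
  after event 12 (t=59: SET q = 29): {q=29, r=-2}

Answer: {q=29, r=-2}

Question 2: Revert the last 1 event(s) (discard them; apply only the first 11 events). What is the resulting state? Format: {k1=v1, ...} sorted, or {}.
Answer: {q=8, r=-2}

Derivation:
Keep first 11 events (discard last 1):
  after event 1 (t=6: SET p = -13): {p=-13}
  after event 2 (t=15: SET q = -11): {p=-13, q=-11}
  after event 3 (t=17: DEC r by 9): {p=-13, q=-11, r=-9}
  after event 4 (t=25: DEC q by 1): {p=-13, q=-12, r=-9}
  after event 5 (t=32: DEC p by 10): {p=-23, q=-12, r=-9}
  after event 6 (t=33: SET p = 3): {p=3, q=-12, r=-9}
  after event 7 (t=36: INC q by 12): {p=3, q=0, r=-9}
  after event 8 (t=44: DEL q): {p=3, r=-9}
  after event 9 (t=52: SET r = -2): {p=3, r=-2}
  after event 10 (t=53: DEL p): {r=-2}
  after event 11 (t=57: SET q = 8): {q=8, r=-2}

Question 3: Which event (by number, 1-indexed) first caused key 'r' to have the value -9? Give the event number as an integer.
Looking for first event where r becomes -9:
  event 3: r (absent) -> -9  <-- first match

Answer: 3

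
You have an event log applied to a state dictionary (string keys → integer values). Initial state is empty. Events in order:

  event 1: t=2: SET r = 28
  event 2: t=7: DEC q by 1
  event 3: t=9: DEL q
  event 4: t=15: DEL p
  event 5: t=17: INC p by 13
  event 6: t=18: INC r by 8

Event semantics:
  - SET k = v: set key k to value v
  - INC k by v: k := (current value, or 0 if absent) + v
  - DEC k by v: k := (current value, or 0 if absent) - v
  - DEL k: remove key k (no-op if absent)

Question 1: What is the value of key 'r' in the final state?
Answer: 36

Derivation:
Track key 'r' through all 6 events:
  event 1 (t=2: SET r = 28): r (absent) -> 28
  event 2 (t=7: DEC q by 1): r unchanged
  event 3 (t=9: DEL q): r unchanged
  event 4 (t=15: DEL p): r unchanged
  event 5 (t=17: INC p by 13): r unchanged
  event 6 (t=18: INC r by 8): r 28 -> 36
Final: r = 36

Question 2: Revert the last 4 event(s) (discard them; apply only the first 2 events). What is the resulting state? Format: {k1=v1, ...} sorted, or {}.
Keep first 2 events (discard last 4):
  after event 1 (t=2: SET r = 28): {r=28}
  after event 2 (t=7: DEC q by 1): {q=-1, r=28}

Answer: {q=-1, r=28}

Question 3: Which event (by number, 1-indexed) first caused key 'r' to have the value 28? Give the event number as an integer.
Answer: 1

Derivation:
Looking for first event where r becomes 28:
  event 1: r (absent) -> 28  <-- first match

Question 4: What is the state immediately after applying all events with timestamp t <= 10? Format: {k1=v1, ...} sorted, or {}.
Answer: {r=28}

Derivation:
Apply events with t <= 10 (3 events):
  after event 1 (t=2: SET r = 28): {r=28}
  after event 2 (t=7: DEC q by 1): {q=-1, r=28}
  after event 3 (t=9: DEL q): {r=28}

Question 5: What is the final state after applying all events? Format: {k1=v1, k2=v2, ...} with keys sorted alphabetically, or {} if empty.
Answer: {p=13, r=36}

Derivation:
  after event 1 (t=2: SET r = 28): {r=28}
  after event 2 (t=7: DEC q by 1): {q=-1, r=28}
  after event 3 (t=9: DEL q): {r=28}
  after event 4 (t=15: DEL p): {r=28}
  after event 5 (t=17: INC p by 13): {p=13, r=28}
  after event 6 (t=18: INC r by 8): {p=13, r=36}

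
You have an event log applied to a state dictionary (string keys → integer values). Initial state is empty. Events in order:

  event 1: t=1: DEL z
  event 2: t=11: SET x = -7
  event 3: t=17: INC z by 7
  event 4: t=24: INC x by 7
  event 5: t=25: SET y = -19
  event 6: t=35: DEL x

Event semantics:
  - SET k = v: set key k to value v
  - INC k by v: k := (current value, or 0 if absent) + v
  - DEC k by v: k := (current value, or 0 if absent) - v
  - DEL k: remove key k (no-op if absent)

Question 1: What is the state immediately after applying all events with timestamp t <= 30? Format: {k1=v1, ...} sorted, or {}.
Answer: {x=0, y=-19, z=7}

Derivation:
Apply events with t <= 30 (5 events):
  after event 1 (t=1: DEL z): {}
  after event 2 (t=11: SET x = -7): {x=-7}
  after event 3 (t=17: INC z by 7): {x=-7, z=7}
  after event 4 (t=24: INC x by 7): {x=0, z=7}
  after event 5 (t=25: SET y = -19): {x=0, y=-19, z=7}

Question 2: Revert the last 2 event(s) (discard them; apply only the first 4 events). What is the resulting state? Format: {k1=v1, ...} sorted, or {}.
Answer: {x=0, z=7}

Derivation:
Keep first 4 events (discard last 2):
  after event 1 (t=1: DEL z): {}
  after event 2 (t=11: SET x = -7): {x=-7}
  after event 3 (t=17: INC z by 7): {x=-7, z=7}
  after event 4 (t=24: INC x by 7): {x=0, z=7}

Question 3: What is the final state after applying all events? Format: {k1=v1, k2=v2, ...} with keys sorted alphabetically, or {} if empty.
Answer: {y=-19, z=7}

Derivation:
  after event 1 (t=1: DEL z): {}
  after event 2 (t=11: SET x = -7): {x=-7}
  after event 3 (t=17: INC z by 7): {x=-7, z=7}
  after event 4 (t=24: INC x by 7): {x=0, z=7}
  after event 5 (t=25: SET y = -19): {x=0, y=-19, z=7}
  after event 6 (t=35: DEL x): {y=-19, z=7}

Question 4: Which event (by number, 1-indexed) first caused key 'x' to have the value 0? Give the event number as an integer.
Answer: 4

Derivation:
Looking for first event where x becomes 0:
  event 2: x = -7
  event 3: x = -7
  event 4: x -7 -> 0  <-- first match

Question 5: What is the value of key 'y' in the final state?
Track key 'y' through all 6 events:
  event 1 (t=1: DEL z): y unchanged
  event 2 (t=11: SET x = -7): y unchanged
  event 3 (t=17: INC z by 7): y unchanged
  event 4 (t=24: INC x by 7): y unchanged
  event 5 (t=25: SET y = -19): y (absent) -> -19
  event 6 (t=35: DEL x): y unchanged
Final: y = -19

Answer: -19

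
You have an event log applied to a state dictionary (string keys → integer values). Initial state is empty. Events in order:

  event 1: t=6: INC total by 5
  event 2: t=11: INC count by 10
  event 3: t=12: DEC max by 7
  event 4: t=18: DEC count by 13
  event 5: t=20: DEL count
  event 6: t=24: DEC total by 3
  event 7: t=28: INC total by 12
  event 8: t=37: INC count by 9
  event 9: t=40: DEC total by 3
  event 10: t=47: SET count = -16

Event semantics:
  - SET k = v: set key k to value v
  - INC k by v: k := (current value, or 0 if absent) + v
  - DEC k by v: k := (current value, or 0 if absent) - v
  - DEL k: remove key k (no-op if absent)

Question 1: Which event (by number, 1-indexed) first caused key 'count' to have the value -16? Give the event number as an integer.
Answer: 10

Derivation:
Looking for first event where count becomes -16:
  event 2: count = 10
  event 3: count = 10
  event 4: count = -3
  event 5: count = (absent)
  event 8: count = 9
  event 9: count = 9
  event 10: count 9 -> -16  <-- first match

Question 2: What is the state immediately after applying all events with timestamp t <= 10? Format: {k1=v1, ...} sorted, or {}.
Apply events with t <= 10 (1 events):
  after event 1 (t=6: INC total by 5): {total=5}

Answer: {total=5}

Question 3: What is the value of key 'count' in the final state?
Answer: -16

Derivation:
Track key 'count' through all 10 events:
  event 1 (t=6: INC total by 5): count unchanged
  event 2 (t=11: INC count by 10): count (absent) -> 10
  event 3 (t=12: DEC max by 7): count unchanged
  event 4 (t=18: DEC count by 13): count 10 -> -3
  event 5 (t=20: DEL count): count -3 -> (absent)
  event 6 (t=24: DEC total by 3): count unchanged
  event 7 (t=28: INC total by 12): count unchanged
  event 8 (t=37: INC count by 9): count (absent) -> 9
  event 9 (t=40: DEC total by 3): count unchanged
  event 10 (t=47: SET count = -16): count 9 -> -16
Final: count = -16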